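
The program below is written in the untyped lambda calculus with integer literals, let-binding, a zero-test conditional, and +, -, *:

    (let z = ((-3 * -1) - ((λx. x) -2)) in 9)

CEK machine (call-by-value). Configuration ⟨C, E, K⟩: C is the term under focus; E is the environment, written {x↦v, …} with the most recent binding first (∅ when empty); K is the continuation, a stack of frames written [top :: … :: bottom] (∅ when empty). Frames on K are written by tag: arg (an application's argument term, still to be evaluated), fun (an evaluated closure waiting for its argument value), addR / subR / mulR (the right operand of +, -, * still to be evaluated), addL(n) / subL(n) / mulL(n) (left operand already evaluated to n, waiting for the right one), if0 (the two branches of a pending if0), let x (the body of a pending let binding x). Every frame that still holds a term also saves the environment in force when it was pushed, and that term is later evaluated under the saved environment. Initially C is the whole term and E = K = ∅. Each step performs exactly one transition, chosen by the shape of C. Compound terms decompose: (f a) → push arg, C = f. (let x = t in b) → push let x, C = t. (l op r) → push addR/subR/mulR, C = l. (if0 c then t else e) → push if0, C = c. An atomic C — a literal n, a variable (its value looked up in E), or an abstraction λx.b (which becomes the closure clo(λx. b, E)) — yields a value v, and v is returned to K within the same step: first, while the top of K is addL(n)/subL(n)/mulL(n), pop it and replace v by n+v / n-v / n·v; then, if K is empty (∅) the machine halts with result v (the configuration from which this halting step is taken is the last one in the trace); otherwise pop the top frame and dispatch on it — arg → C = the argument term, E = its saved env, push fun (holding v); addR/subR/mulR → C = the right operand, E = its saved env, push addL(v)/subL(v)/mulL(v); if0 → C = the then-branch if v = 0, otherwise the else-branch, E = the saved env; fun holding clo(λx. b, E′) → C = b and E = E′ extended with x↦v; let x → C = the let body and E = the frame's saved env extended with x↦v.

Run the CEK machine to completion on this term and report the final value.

[0] ⟨C=(let z = ((-3 * -1) - ((λx. x) -2)) in 9); E=∅; K=∅⟩
[1] ⟨C=((-3 * -1) - ((λx. x) -2)); E=∅; K=[let z]⟩
[2] ⟨C=(-3 * -1); E=∅; K=[subR :: let z]⟩
[3] ⟨C=-3; E=∅; K=[mulR :: subR :: let z]⟩
[4] ⟨C=-1; E=∅; K=[mulL(-3) :: subR :: let z]⟩
[5] ⟨C=((λx. x) -2); E=∅; K=[subL(3) :: let z]⟩
[6] ⟨C=(λx. x); E=∅; K=[arg :: subL(3) :: let z]⟩
[7] ⟨C=-2; E=∅; K=[fun :: subL(3) :: let z]⟩
[8] ⟨C=x; E={x↦-2}; K=[subL(3) :: let z]⟩
[9] ⟨C=9; E={z↦5}; K=∅⟩
→ final value 9

Answer: 9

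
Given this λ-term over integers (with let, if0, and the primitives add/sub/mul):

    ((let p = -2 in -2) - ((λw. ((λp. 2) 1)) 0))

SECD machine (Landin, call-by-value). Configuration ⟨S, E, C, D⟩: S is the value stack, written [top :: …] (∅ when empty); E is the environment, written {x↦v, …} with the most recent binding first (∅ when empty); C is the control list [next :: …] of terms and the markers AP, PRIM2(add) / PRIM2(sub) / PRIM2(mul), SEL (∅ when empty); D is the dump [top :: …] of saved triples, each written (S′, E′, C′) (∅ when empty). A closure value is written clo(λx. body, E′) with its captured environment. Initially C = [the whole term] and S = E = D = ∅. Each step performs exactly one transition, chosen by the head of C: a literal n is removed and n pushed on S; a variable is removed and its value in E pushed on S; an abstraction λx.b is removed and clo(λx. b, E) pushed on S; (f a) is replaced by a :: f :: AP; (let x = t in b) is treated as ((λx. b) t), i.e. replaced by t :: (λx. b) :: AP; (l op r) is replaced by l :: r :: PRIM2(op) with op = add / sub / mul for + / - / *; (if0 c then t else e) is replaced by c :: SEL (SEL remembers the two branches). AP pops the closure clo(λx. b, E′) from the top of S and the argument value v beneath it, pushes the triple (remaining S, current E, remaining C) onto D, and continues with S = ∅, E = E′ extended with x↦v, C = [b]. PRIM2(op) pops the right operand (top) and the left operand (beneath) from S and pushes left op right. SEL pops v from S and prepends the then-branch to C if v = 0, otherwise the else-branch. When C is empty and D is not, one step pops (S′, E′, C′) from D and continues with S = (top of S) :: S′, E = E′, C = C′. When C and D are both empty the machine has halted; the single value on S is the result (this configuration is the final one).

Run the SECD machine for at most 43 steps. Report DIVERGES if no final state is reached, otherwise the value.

0. ⟨S=∅; E=∅; C=[((let p = -2 in -2) - ((λw. ((λp. 2) 1)) 0))]; D=∅⟩
1. ⟨S=∅; E=∅; C=[(let p = -2 in -2) :: ((λw. ((λp. 2) 1)) 0) :: PRIM2(sub)]; D=∅⟩
2. ⟨S=∅; E=∅; C=[-2 :: (λp. -2) :: AP :: ((λw. ((λp. 2) 1)) 0) :: PRIM2(sub)]; D=∅⟩
3. ⟨S=[-2]; E=∅; C=[(λp. -2) :: AP :: ((λw. ((λp. 2) 1)) 0) :: PRIM2(sub)]; D=∅⟩
4. ⟨S=[clo(λp. -2, ∅) :: -2]; E=∅; C=[AP :: ((λw. ((λp. 2) 1)) 0) :: PRIM2(sub)]; D=∅⟩
5. ⟨S=∅; E={p↦-2}; C=[-2]; D=[(∅, ∅, [((λw. ((λp. 2) 1)) 0) :: PRIM2(sub)])]⟩
6. ⟨S=[-2]; E={p↦-2}; C=∅; D=[(∅, ∅, [((λw. ((λp. 2) 1)) 0) :: PRIM2(sub)])]⟩
7. ⟨S=[-2]; E=∅; C=[((λw. ((λp. 2) 1)) 0) :: PRIM2(sub)]; D=∅⟩
8. ⟨S=[-2]; E=∅; C=[0 :: (λw. ((λp. 2) 1)) :: AP :: PRIM2(sub)]; D=∅⟩
9. ⟨S=[0 :: -2]; E=∅; C=[(λw. ((λp. 2) 1)) :: AP :: PRIM2(sub)]; D=∅⟩
10. ⟨S=[clo(λw. ((λp. 2) 1), ∅) :: 0 :: -2]; E=∅; C=[AP :: PRIM2(sub)]; D=∅⟩
11. ⟨S=∅; E={w↦0}; C=[((λp. 2) 1)]; D=[([-2], ∅, [PRIM2(sub)])]⟩
12. ⟨S=∅; E={w↦0}; C=[1 :: (λp. 2) :: AP]; D=[([-2], ∅, [PRIM2(sub)])]⟩
13. ⟨S=[1]; E={w↦0}; C=[(λp. 2) :: AP]; D=[([-2], ∅, [PRIM2(sub)])]⟩
14. ⟨S=[clo(λp. 2, {w↦0}) :: 1]; E={w↦0}; C=[AP]; D=[([-2], ∅, [PRIM2(sub)])]⟩
15. ⟨S=∅; E={p↦1, w↦0}; C=[2]; D=[(∅, {w↦0}, ∅) :: ([-2], ∅, [PRIM2(sub)])]⟩
16. ⟨S=[2]; E={p↦1, w↦0}; C=∅; D=[(∅, {w↦0}, ∅) :: ([-2], ∅, [PRIM2(sub)])]⟩
17. ⟨S=[2]; E={w↦0}; C=∅; D=[([-2], ∅, [PRIM2(sub)])]⟩
18. ⟨S=[2 :: -2]; E=∅; C=[PRIM2(sub)]; D=∅⟩
19. ⟨S=[-4]; E=∅; C=∅; D=∅⟩
→ final value -4

Answer: -4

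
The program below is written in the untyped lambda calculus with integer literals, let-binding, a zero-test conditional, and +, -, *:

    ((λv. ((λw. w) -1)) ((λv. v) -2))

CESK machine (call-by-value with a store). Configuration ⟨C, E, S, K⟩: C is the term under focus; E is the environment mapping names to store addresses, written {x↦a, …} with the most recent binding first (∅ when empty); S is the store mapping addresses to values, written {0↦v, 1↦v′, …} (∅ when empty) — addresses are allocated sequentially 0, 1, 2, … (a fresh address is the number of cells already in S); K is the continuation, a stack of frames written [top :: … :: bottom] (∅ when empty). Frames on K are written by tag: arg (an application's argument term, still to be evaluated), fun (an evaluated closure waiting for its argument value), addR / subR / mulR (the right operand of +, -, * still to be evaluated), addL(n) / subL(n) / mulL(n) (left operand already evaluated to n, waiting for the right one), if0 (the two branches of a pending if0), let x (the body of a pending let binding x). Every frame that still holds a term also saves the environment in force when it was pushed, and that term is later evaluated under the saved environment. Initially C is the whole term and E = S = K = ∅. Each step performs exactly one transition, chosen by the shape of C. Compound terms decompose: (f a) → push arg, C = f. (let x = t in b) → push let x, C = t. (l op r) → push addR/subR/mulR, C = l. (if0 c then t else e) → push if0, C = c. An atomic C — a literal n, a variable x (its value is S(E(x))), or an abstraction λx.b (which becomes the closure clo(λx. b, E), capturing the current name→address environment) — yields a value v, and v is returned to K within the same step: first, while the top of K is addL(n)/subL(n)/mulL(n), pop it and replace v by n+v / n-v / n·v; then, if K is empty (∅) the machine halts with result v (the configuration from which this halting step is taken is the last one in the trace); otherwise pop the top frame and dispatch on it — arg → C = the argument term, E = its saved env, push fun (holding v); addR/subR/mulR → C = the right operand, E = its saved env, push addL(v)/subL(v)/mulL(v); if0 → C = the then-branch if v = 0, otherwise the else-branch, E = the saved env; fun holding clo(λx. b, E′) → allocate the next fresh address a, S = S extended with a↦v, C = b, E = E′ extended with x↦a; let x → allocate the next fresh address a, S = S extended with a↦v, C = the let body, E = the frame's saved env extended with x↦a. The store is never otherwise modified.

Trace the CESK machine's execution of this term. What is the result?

Answer: -1

Derivation:
t=0: ⟨C=((λv. ((λw. w) -1)) ((λv. v) -2)); E=∅; S=∅; K=∅⟩
t=1: ⟨C=(λv. ((λw. w) -1)); E=∅; S=∅; K=[arg]⟩
t=2: ⟨C=((λv. v) -2); E=∅; S=∅; K=[fun]⟩
t=3: ⟨C=(λv. v); E=∅; S=∅; K=[arg :: fun]⟩
t=4: ⟨C=-2; E=∅; S=∅; K=[fun :: fun]⟩
t=5: ⟨C=v; E={v↦0}; S={0↦-2}; K=[fun]⟩
t=6: ⟨C=((λw. w) -1); E={v↦1}; S={0↦-2, 1↦-2}; K=∅⟩
t=7: ⟨C=(λw. w); E={v↦1}; S={0↦-2, 1↦-2}; K=[arg]⟩
t=8: ⟨C=-1; E={v↦1}; S={0↦-2, 1↦-2}; K=[fun]⟩
t=9: ⟨C=w; E={w↦2, v↦1}; S={0↦-2, 1↦-2, 2↦-1}; K=∅⟩
→ final value -1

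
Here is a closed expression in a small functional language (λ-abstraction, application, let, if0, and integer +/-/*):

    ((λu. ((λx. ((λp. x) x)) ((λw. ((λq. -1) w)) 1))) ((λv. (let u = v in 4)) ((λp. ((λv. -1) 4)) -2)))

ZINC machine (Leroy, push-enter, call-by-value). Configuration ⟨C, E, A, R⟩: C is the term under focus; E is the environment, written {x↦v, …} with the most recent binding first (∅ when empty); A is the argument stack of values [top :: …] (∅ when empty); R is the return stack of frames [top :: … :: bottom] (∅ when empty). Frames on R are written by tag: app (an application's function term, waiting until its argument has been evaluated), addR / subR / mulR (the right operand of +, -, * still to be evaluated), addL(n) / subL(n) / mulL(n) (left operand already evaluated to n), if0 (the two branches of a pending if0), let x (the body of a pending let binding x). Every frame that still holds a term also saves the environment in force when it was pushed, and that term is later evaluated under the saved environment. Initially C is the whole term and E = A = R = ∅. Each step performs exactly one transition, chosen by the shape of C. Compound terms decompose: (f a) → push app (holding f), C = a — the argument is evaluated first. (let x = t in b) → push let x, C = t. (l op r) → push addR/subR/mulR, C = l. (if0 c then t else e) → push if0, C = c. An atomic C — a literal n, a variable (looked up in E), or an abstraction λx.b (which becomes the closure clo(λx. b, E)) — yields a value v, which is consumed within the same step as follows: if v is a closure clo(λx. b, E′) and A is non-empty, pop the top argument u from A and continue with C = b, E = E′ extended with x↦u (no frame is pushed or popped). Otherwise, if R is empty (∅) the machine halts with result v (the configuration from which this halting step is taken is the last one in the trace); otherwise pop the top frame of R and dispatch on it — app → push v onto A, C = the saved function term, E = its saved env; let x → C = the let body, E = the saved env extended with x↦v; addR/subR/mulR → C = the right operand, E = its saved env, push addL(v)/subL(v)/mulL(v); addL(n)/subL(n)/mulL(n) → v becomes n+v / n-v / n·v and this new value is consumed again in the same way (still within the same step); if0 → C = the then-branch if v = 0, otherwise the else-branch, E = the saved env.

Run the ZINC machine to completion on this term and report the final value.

0. ⟨C=((λu. ((λx. ((λp. x) x)) ((λw. ((λq. -1) w)) 1))) ((λv. (let u = v in 4)) ((λp. ((λv. -1) 4)) -2))); E=∅; A=∅; R=∅⟩
1. ⟨C=((λv. (let u = v in 4)) ((λp. ((λv. -1) 4)) -2)); E=∅; A=∅; R=[app]⟩
2. ⟨C=((λp. ((λv. -1) 4)) -2); E=∅; A=∅; R=[app :: app]⟩
3. ⟨C=-2; E=∅; A=∅; R=[app :: app :: app]⟩
4. ⟨C=(λp. ((λv. -1) 4)); E=∅; A=[-2]; R=[app :: app]⟩
5. ⟨C=((λv. -1) 4); E={p↦-2}; A=∅; R=[app :: app]⟩
6. ⟨C=4; E={p↦-2}; A=∅; R=[app :: app :: app]⟩
7. ⟨C=(λv. -1); E={p↦-2}; A=[4]; R=[app :: app]⟩
8. ⟨C=-1; E={v↦4, p↦-2}; A=∅; R=[app :: app]⟩
9. ⟨C=(λv. (let u = v in 4)); E=∅; A=[-1]; R=[app]⟩
10. ⟨C=(let u = v in 4); E={v↦-1}; A=∅; R=[app]⟩
11. ⟨C=v; E={v↦-1}; A=∅; R=[let u :: app]⟩
12. ⟨C=4; E={u↦-1, v↦-1}; A=∅; R=[app]⟩
13. ⟨C=(λu. ((λx. ((λp. x) x)) ((λw. ((λq. -1) w)) 1))); E=∅; A=[4]; R=∅⟩
14. ⟨C=((λx. ((λp. x) x)) ((λw. ((λq. -1) w)) 1)); E={u↦4}; A=∅; R=∅⟩
15. ⟨C=((λw. ((λq. -1) w)) 1); E={u↦4}; A=∅; R=[app]⟩
16. ⟨C=1; E={u↦4}; A=∅; R=[app :: app]⟩
17. ⟨C=(λw. ((λq. -1) w)); E={u↦4}; A=[1]; R=[app]⟩
18. ⟨C=((λq. -1) w); E={w↦1, u↦4}; A=∅; R=[app]⟩
19. ⟨C=w; E={w↦1, u↦4}; A=∅; R=[app :: app]⟩
20. ⟨C=(λq. -1); E={w↦1, u↦4}; A=[1]; R=[app]⟩
21. ⟨C=-1; E={q↦1, w↦1, u↦4}; A=∅; R=[app]⟩
22. ⟨C=(λx. ((λp. x) x)); E={u↦4}; A=[-1]; R=∅⟩
23. ⟨C=((λp. x) x); E={x↦-1, u↦4}; A=∅; R=∅⟩
24. ⟨C=x; E={x↦-1, u↦4}; A=∅; R=[app]⟩
25. ⟨C=(λp. x); E={x↦-1, u↦4}; A=[-1]; R=∅⟩
26. ⟨C=x; E={p↦-1, x↦-1, u↦4}; A=∅; R=∅⟩
→ final value -1

Answer: -1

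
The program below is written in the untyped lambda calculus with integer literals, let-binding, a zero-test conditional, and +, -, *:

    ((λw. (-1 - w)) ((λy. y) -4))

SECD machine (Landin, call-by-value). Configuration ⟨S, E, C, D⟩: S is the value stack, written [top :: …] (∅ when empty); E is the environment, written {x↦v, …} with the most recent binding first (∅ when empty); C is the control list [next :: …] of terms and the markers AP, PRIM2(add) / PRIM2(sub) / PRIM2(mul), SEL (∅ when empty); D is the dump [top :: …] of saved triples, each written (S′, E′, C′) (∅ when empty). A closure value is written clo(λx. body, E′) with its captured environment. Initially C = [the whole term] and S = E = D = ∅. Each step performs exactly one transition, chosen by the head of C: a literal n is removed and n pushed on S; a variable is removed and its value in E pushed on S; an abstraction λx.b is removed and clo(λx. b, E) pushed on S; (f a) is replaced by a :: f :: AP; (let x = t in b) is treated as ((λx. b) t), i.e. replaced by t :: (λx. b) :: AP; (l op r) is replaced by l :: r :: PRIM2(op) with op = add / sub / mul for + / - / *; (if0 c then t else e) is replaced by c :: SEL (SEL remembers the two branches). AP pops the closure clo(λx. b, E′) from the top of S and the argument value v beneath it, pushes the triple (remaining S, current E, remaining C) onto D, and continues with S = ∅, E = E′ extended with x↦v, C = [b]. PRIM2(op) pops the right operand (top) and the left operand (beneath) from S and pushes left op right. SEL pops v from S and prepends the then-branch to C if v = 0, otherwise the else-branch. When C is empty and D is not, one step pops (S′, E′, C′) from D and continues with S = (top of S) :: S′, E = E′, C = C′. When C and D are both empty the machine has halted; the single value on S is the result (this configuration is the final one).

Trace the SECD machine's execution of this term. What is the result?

Answer: 3

Machine steps:
0. <S=∅, E=∅, C=[((λw. (-1 - w)) ((λy. y) -4))], D=∅>
1. <S=∅, E=∅, C=[((λy. y) -4) :: (λw. (-1 - w)) :: AP], D=∅>
2. <S=∅, E=∅, C=[-4 :: (λy. y) :: AP :: (λw. (-1 - w)) :: AP], D=∅>
3. <S=[-4], E=∅, C=[(λy. y) :: AP :: (λw. (-1 - w)) :: AP], D=∅>
4. <S=[clo(λy. y, ∅) :: -4], E=∅, C=[AP :: (λw. (-1 - w)) :: AP], D=∅>
5. <S=∅, E={y↦-4}, C=[y], D=[(∅, ∅, [(λw. (-1 - w)) :: AP])]>
6. <S=[-4], E={y↦-4}, C=∅, D=[(∅, ∅, [(λw. (-1 - w)) :: AP])]>
7. <S=[-4], E=∅, C=[(λw. (-1 - w)) :: AP], D=∅>
8. <S=[clo(λw. (-1 - w), ∅) :: -4], E=∅, C=[AP], D=∅>
9. <S=∅, E={w↦-4}, C=[(-1 - w)], D=[(∅, ∅, ∅)]>
10. <S=∅, E={w↦-4}, C=[-1 :: w :: PRIM2(sub)], D=[(∅, ∅, ∅)]>
11. <S=[-1], E={w↦-4}, C=[w :: PRIM2(sub)], D=[(∅, ∅, ∅)]>
12. <S=[-4 :: -1], E={w↦-4}, C=[PRIM2(sub)], D=[(∅, ∅, ∅)]>
13. <S=[3], E={w↦-4}, C=∅, D=[(∅, ∅, ∅)]>
14. <S=[3], E=∅, C=∅, D=∅>
→ final value 3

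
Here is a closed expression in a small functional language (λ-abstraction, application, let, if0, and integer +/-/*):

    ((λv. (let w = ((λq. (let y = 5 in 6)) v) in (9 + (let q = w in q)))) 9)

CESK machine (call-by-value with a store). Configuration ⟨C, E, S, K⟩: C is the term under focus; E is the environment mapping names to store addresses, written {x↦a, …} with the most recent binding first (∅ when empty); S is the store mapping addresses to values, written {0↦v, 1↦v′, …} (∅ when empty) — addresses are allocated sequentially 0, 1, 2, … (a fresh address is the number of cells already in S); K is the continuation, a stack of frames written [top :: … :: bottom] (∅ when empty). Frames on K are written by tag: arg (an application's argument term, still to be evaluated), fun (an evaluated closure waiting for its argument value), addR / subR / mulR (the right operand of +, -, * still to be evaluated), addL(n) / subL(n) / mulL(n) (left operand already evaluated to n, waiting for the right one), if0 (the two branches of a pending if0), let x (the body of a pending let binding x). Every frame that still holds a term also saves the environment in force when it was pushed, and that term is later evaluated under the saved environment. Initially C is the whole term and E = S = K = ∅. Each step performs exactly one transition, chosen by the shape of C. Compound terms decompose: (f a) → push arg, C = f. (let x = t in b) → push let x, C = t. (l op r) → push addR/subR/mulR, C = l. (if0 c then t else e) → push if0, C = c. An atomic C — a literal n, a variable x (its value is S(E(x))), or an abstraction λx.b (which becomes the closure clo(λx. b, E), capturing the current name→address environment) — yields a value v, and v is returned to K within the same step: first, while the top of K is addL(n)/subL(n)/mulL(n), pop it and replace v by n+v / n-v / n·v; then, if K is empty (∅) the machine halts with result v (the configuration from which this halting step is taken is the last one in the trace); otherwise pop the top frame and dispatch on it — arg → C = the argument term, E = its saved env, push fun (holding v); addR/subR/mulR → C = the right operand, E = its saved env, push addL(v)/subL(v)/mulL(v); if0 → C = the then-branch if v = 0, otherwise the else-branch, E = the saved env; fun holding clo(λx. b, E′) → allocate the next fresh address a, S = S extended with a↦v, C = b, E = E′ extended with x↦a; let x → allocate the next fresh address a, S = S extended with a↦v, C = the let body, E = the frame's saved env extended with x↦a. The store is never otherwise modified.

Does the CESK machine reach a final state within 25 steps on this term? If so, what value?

Answer: 15

Execution trace:
[0] [C=((λv. (let w = ((λq. (let y = 5 in 6)) v) in (9 + (let q = w in q)))) 9) | E=∅ | S=∅ | K=∅]
[1] [C=(λv. (let w = ((λq. (let y = 5 in 6)) v) in (9 + (let q = w in q)))) | E=∅ | S=∅ | K=[arg]]
[2] [C=9 | E=∅ | S=∅ | K=[fun]]
[3] [C=(let w = ((λq. (let y = 5 in 6)) v) in (9 + (let q = w in q))) | E={v↦0} | S={0↦9} | K=∅]
[4] [C=((λq. (let y = 5 in 6)) v) | E={v↦0} | S={0↦9} | K=[let w]]
[5] [C=(λq. (let y = 5 in 6)) | E={v↦0} | S={0↦9} | K=[arg :: let w]]
[6] [C=v | E={v↦0} | S={0↦9} | K=[fun :: let w]]
[7] [C=(let y = 5 in 6) | E={q↦1, v↦0} | S={0↦9, 1↦9} | K=[let w]]
[8] [C=5 | E={q↦1, v↦0} | S={0↦9, 1↦9} | K=[let y :: let w]]
[9] [C=6 | E={y↦2, q↦1, v↦0} | S={0↦9, 1↦9, 2↦5} | K=[let w]]
[10] [C=(9 + (let q = w in q)) | E={w↦3, v↦0} | S={0↦9, 1↦9, 2↦5, 3↦6} | K=∅]
[11] [C=9 | E={w↦3, v↦0} | S={0↦9, 1↦9, 2↦5, 3↦6} | K=[addR]]
[12] [C=(let q = w in q) | E={w↦3, v↦0} | S={0↦9, 1↦9, 2↦5, 3↦6} | K=[addL(9)]]
[13] [C=w | E={w↦3, v↦0} | S={0↦9, 1↦9, 2↦5, 3↦6} | K=[let q :: addL(9)]]
[14] [C=q | E={q↦4, w↦3, v↦0} | S={0↦9, 1↦9, 2↦5, 3↦6, 4↦6} | K=[addL(9)]]
→ final value 15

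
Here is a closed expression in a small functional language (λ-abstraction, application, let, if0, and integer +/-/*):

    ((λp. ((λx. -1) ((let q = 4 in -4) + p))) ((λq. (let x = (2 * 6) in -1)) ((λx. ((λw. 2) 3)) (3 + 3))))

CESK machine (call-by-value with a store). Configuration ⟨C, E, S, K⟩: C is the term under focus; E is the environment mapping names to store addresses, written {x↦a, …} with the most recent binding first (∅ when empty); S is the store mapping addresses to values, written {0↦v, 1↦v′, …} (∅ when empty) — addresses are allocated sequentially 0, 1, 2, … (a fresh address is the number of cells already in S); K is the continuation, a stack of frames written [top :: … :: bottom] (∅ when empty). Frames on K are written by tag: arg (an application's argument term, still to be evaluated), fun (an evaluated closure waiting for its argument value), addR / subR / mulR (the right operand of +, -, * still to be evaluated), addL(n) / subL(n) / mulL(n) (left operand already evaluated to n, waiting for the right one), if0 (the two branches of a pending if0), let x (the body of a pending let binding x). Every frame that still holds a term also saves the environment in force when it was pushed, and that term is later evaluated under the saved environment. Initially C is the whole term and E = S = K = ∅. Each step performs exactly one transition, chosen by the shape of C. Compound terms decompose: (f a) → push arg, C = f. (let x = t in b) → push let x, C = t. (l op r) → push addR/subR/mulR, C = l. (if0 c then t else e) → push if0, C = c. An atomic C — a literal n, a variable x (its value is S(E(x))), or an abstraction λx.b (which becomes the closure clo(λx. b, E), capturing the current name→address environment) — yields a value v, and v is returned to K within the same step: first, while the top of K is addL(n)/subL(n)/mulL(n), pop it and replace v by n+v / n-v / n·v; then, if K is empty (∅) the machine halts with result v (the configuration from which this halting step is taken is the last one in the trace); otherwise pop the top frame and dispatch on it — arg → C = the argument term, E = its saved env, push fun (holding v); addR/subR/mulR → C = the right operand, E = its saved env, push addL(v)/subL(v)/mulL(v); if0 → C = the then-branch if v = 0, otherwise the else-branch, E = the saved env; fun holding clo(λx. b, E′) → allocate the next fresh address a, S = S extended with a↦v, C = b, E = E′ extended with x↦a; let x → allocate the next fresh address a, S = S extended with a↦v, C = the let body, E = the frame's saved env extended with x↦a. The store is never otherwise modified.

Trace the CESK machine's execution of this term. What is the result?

Answer: -1

Execution trace:
[0] <C=((λp. ((λx. -1) ((let q = 4 in -4) + p))) ((λq. (let x = (2 * 6) in -1)) ((λx. ((λw. 2) 3)) (3 + 3)))), E=∅, S=∅, K=∅>
[1] <C=(λp. ((λx. -1) ((let q = 4 in -4) + p))), E=∅, S=∅, K=[arg]>
[2] <C=((λq. (let x = (2 * 6) in -1)) ((λx. ((λw. 2) 3)) (3 + 3))), E=∅, S=∅, K=[fun]>
[3] <C=(λq. (let x = (2 * 6) in -1)), E=∅, S=∅, K=[arg :: fun]>
[4] <C=((λx. ((λw. 2) 3)) (3 + 3)), E=∅, S=∅, K=[fun :: fun]>
[5] <C=(λx. ((λw. 2) 3)), E=∅, S=∅, K=[arg :: fun :: fun]>
[6] <C=(3 + 3), E=∅, S=∅, K=[fun :: fun :: fun]>
[7] <C=3, E=∅, S=∅, K=[addR :: fun :: fun :: fun]>
[8] <C=3, E=∅, S=∅, K=[addL(3) :: fun :: fun :: fun]>
[9] <C=((λw. 2) 3), E={x↦0}, S={0↦6}, K=[fun :: fun]>
[10] <C=(λw. 2), E={x↦0}, S={0↦6}, K=[arg :: fun :: fun]>
[11] <C=3, E={x↦0}, S={0↦6}, K=[fun :: fun :: fun]>
[12] <C=2, E={w↦1, x↦0}, S={0↦6, 1↦3}, K=[fun :: fun]>
[13] <C=(let x = (2 * 6) in -1), E={q↦2}, S={0↦6, 1↦3, 2↦2}, K=[fun]>
[14] <C=(2 * 6), E={q↦2}, S={0↦6, 1↦3, 2↦2}, K=[let x :: fun]>
[15] <C=2, E={q↦2}, S={0↦6, 1↦3, 2↦2}, K=[mulR :: let x :: fun]>
[16] <C=6, E={q↦2}, S={0↦6, 1↦3, 2↦2}, K=[mulL(2) :: let x :: fun]>
[17] <C=-1, E={x↦3, q↦2}, S={0↦6, 1↦3, 2↦2, 3↦12}, K=[fun]>
[18] <C=((λx. -1) ((let q = 4 in -4) + p)), E={p↦4}, S={0↦6, 1↦3, 2↦2, 3↦12, 4↦-1}, K=∅>
[19] <C=(λx. -1), E={p↦4}, S={0↦6, 1↦3, 2↦2, 3↦12, 4↦-1}, K=[arg]>
[20] <C=((let q = 4 in -4) + p), E={p↦4}, S={0↦6, 1↦3, 2↦2, 3↦12, 4↦-1}, K=[fun]>
[21] <C=(let q = 4 in -4), E={p↦4}, S={0↦6, 1↦3, 2↦2, 3↦12, 4↦-1}, K=[addR :: fun]>
[22] <C=4, E={p↦4}, S={0↦6, 1↦3, 2↦2, 3↦12, 4↦-1}, K=[let q :: addR :: fun]>
[23] <C=-4, E={q↦5, p↦4}, S={0↦6, 1↦3, 2↦2, 3↦12, 4↦-1, 5↦4}, K=[addR :: fun]>
[24] <C=p, E={p↦4}, S={0↦6, 1↦3, 2↦2, 3↦12, 4↦-1, 5↦4}, K=[addL(-4) :: fun]>
[25] <C=-1, E={x↦6, p↦4}, S={0↦6, 1↦3, 2↦2, 3↦12, 4↦-1, 5↦4, 6↦-5}, K=∅>
→ final value -1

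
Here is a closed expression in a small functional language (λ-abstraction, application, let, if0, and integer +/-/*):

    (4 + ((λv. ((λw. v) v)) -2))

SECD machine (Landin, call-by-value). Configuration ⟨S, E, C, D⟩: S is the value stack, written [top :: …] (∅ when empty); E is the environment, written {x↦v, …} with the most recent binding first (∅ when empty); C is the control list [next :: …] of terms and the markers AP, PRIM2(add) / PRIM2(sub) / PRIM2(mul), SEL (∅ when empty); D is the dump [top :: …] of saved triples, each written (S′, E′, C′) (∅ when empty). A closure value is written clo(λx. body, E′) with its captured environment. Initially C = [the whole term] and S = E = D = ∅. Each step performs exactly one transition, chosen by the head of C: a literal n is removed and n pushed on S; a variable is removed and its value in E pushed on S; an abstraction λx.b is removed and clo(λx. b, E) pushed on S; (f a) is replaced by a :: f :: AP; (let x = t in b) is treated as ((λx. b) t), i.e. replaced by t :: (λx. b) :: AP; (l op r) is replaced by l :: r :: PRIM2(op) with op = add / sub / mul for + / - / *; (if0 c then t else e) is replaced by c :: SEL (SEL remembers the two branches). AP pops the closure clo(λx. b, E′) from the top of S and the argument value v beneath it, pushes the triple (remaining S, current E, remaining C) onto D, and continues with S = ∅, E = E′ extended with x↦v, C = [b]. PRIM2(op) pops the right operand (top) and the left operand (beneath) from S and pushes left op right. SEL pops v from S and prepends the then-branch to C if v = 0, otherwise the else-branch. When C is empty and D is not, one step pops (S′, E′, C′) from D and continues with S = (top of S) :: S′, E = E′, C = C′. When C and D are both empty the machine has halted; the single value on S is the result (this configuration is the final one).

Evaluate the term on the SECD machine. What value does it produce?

Answer: 2

Machine steps:
0. ⟨S=∅; E=∅; C=[(4 + ((λv. ((λw. v) v)) -2))]; D=∅⟩
1. ⟨S=∅; E=∅; C=[4 :: ((λv. ((λw. v) v)) -2) :: PRIM2(add)]; D=∅⟩
2. ⟨S=[4]; E=∅; C=[((λv. ((λw. v) v)) -2) :: PRIM2(add)]; D=∅⟩
3. ⟨S=[4]; E=∅; C=[-2 :: (λv. ((λw. v) v)) :: AP :: PRIM2(add)]; D=∅⟩
4. ⟨S=[-2 :: 4]; E=∅; C=[(λv. ((λw. v) v)) :: AP :: PRIM2(add)]; D=∅⟩
5. ⟨S=[clo(λv. ((λw. v) v), ∅) :: -2 :: 4]; E=∅; C=[AP :: PRIM2(add)]; D=∅⟩
6. ⟨S=∅; E={v↦-2}; C=[((λw. v) v)]; D=[([4], ∅, [PRIM2(add)])]⟩
7. ⟨S=∅; E={v↦-2}; C=[v :: (λw. v) :: AP]; D=[([4], ∅, [PRIM2(add)])]⟩
8. ⟨S=[-2]; E={v↦-2}; C=[(λw. v) :: AP]; D=[([4], ∅, [PRIM2(add)])]⟩
9. ⟨S=[clo(λw. v, {v↦-2}) :: -2]; E={v↦-2}; C=[AP]; D=[([4], ∅, [PRIM2(add)])]⟩
10. ⟨S=∅; E={w↦-2, v↦-2}; C=[v]; D=[(∅, {v↦-2}, ∅) :: ([4], ∅, [PRIM2(add)])]⟩
11. ⟨S=[-2]; E={w↦-2, v↦-2}; C=∅; D=[(∅, {v↦-2}, ∅) :: ([4], ∅, [PRIM2(add)])]⟩
12. ⟨S=[-2]; E={v↦-2}; C=∅; D=[([4], ∅, [PRIM2(add)])]⟩
13. ⟨S=[-2 :: 4]; E=∅; C=[PRIM2(add)]; D=∅⟩
14. ⟨S=[2]; E=∅; C=∅; D=∅⟩
→ final value 2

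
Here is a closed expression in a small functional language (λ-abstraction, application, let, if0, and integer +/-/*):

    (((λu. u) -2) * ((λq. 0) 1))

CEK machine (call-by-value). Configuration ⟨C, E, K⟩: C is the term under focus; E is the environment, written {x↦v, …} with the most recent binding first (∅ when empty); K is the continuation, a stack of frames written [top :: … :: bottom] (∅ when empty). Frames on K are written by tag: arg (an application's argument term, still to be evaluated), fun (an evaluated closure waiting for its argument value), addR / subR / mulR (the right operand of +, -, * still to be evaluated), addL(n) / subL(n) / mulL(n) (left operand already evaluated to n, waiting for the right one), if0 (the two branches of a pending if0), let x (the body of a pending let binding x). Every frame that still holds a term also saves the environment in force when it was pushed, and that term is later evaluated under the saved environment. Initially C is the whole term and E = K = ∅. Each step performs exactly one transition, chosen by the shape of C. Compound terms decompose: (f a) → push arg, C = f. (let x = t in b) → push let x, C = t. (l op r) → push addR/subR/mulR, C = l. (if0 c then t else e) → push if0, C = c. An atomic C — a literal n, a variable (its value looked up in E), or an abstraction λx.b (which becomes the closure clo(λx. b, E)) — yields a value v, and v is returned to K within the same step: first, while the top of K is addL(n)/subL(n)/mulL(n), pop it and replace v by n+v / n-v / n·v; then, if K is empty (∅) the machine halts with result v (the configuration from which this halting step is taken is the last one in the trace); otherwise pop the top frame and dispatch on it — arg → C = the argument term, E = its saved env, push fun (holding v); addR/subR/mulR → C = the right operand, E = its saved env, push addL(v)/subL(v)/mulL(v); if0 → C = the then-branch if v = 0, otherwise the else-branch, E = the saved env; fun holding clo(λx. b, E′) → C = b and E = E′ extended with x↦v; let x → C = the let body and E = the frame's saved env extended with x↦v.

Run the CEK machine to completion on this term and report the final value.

Answer: 0

Machine steps:
[0] [C=(((λu. u) -2) * ((λq. 0) 1)) | E=∅ | K=∅]
[1] [C=((λu. u) -2) | E=∅ | K=[mulR]]
[2] [C=(λu. u) | E=∅ | K=[arg :: mulR]]
[3] [C=-2 | E=∅ | K=[fun :: mulR]]
[4] [C=u | E={u↦-2} | K=[mulR]]
[5] [C=((λq. 0) 1) | E=∅ | K=[mulL(-2)]]
[6] [C=(λq. 0) | E=∅ | K=[arg :: mulL(-2)]]
[7] [C=1 | E=∅ | K=[fun :: mulL(-2)]]
[8] [C=0 | E={q↦1} | K=[mulL(-2)]]
→ final value 0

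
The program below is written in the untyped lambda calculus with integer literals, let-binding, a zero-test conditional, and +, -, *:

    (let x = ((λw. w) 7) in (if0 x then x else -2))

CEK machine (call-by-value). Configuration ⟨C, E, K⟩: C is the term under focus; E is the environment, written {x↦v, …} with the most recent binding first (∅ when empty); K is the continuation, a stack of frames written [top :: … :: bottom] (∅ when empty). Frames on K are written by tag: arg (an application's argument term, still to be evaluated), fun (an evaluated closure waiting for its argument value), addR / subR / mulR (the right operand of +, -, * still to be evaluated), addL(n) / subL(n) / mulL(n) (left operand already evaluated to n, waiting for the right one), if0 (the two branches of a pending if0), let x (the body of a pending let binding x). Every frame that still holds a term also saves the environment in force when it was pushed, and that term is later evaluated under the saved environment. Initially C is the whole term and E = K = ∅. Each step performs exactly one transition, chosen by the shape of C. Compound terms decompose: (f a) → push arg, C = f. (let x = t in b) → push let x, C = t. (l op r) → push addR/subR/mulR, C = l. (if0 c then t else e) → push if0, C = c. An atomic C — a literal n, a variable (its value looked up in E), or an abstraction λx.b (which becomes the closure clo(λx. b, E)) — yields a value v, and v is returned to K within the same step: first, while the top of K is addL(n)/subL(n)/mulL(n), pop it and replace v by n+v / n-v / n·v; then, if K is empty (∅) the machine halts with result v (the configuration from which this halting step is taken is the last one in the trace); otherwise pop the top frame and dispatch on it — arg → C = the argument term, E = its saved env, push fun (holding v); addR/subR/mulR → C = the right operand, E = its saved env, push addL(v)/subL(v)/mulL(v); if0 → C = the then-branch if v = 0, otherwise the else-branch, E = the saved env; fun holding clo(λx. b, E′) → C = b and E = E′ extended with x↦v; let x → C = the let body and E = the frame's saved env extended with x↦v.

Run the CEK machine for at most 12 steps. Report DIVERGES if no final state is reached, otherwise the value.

[0] <C=(let x = ((λw. w) 7) in (if0 x then x else -2)), E=∅, K=∅>
[1] <C=((λw. w) 7), E=∅, K=[let x]>
[2] <C=(λw. w), E=∅, K=[arg :: let x]>
[3] <C=7, E=∅, K=[fun :: let x]>
[4] <C=w, E={w↦7}, K=[let x]>
[5] <C=(if0 x then x else -2), E={x↦7}, K=∅>
[6] <C=x, E={x↦7}, K=[if0]>
[7] <C=-2, E={x↦7}, K=∅>
→ final value -2

Answer: -2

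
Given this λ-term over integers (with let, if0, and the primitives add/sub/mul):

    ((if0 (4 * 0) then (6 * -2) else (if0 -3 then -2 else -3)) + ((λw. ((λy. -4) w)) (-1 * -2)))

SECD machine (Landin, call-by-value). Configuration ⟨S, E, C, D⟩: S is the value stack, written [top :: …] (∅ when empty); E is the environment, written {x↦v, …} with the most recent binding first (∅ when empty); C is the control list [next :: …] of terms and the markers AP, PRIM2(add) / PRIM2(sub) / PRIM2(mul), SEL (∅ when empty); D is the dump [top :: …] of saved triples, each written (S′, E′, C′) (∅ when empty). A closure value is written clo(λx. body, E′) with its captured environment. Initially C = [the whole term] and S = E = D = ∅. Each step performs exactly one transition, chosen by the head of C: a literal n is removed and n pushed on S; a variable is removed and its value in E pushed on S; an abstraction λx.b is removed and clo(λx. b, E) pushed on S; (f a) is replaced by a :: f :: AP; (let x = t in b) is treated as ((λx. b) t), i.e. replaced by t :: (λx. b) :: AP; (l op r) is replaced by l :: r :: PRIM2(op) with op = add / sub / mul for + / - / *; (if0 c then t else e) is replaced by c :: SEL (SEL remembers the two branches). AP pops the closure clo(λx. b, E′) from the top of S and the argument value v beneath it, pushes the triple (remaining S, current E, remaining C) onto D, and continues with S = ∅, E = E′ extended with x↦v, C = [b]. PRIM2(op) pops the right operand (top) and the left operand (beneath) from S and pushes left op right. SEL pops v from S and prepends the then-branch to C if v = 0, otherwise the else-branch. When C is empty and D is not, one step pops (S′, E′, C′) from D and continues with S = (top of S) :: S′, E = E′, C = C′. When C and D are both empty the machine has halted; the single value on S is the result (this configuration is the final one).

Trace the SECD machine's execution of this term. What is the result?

Answer: -16

Derivation:
step 0: [S=∅ | E=∅ | C=[((if0 (4 * 0) then (6 * -2) else (if0 -3 then -2 else -3)) + ((λw. ((λy. -4) w)) (-1 * -2)))] | D=∅]
step 1: [S=∅ | E=∅ | C=[(if0 (4 * 0) then (6 * -2) else (if0 -3 then -2 else -3)) :: ((λw. ((λy. -4) w)) (-1 * -2)) :: PRIM2(add)] | D=∅]
step 2: [S=∅ | E=∅ | C=[(4 * 0) :: SEL :: ((λw. ((λy. -4) w)) (-1 * -2)) :: PRIM2(add)] | D=∅]
step 3: [S=∅ | E=∅ | C=[4 :: 0 :: PRIM2(mul) :: SEL :: ((λw. ((λy. -4) w)) (-1 * -2)) :: PRIM2(add)] | D=∅]
step 4: [S=[4] | E=∅ | C=[0 :: PRIM2(mul) :: SEL :: ((λw. ((λy. -4) w)) (-1 * -2)) :: PRIM2(add)] | D=∅]
step 5: [S=[0 :: 4] | E=∅ | C=[PRIM2(mul) :: SEL :: ((λw. ((λy. -4) w)) (-1 * -2)) :: PRIM2(add)] | D=∅]
step 6: [S=[0] | E=∅ | C=[SEL :: ((λw. ((λy. -4) w)) (-1 * -2)) :: PRIM2(add)] | D=∅]
step 7: [S=∅ | E=∅ | C=[(6 * -2) :: ((λw. ((λy. -4) w)) (-1 * -2)) :: PRIM2(add)] | D=∅]
step 8: [S=∅ | E=∅ | C=[6 :: -2 :: PRIM2(mul) :: ((λw. ((λy. -4) w)) (-1 * -2)) :: PRIM2(add)] | D=∅]
step 9: [S=[6] | E=∅ | C=[-2 :: PRIM2(mul) :: ((λw. ((λy. -4) w)) (-1 * -2)) :: PRIM2(add)] | D=∅]
step 10: [S=[-2 :: 6] | E=∅ | C=[PRIM2(mul) :: ((λw. ((λy. -4) w)) (-1 * -2)) :: PRIM2(add)] | D=∅]
step 11: [S=[-12] | E=∅ | C=[((λw. ((λy. -4) w)) (-1 * -2)) :: PRIM2(add)] | D=∅]
step 12: [S=[-12] | E=∅ | C=[(-1 * -2) :: (λw. ((λy. -4) w)) :: AP :: PRIM2(add)] | D=∅]
step 13: [S=[-12] | E=∅ | C=[-1 :: -2 :: PRIM2(mul) :: (λw. ((λy. -4) w)) :: AP :: PRIM2(add)] | D=∅]
step 14: [S=[-1 :: -12] | E=∅ | C=[-2 :: PRIM2(mul) :: (λw. ((λy. -4) w)) :: AP :: PRIM2(add)] | D=∅]
step 15: [S=[-2 :: -1 :: -12] | E=∅ | C=[PRIM2(mul) :: (λw. ((λy. -4) w)) :: AP :: PRIM2(add)] | D=∅]
step 16: [S=[2 :: -12] | E=∅ | C=[(λw. ((λy. -4) w)) :: AP :: PRIM2(add)] | D=∅]
step 17: [S=[clo(λw. ((λy. -4) w), ∅) :: 2 :: -12] | E=∅ | C=[AP :: PRIM2(add)] | D=∅]
step 18: [S=∅ | E={w↦2} | C=[((λy. -4) w)] | D=[([-12], ∅, [PRIM2(add)])]]
step 19: [S=∅ | E={w↦2} | C=[w :: (λy. -4) :: AP] | D=[([-12], ∅, [PRIM2(add)])]]
step 20: [S=[2] | E={w↦2} | C=[(λy. -4) :: AP] | D=[([-12], ∅, [PRIM2(add)])]]
step 21: [S=[clo(λy. -4, {w↦2}) :: 2] | E={w↦2} | C=[AP] | D=[([-12], ∅, [PRIM2(add)])]]
step 22: [S=∅ | E={y↦2, w↦2} | C=[-4] | D=[(∅, {w↦2}, ∅) :: ([-12], ∅, [PRIM2(add)])]]
step 23: [S=[-4] | E={y↦2, w↦2} | C=∅ | D=[(∅, {w↦2}, ∅) :: ([-12], ∅, [PRIM2(add)])]]
step 24: [S=[-4] | E={w↦2} | C=∅ | D=[([-12], ∅, [PRIM2(add)])]]
step 25: [S=[-4 :: -12] | E=∅ | C=[PRIM2(add)] | D=∅]
step 26: [S=[-16] | E=∅ | C=∅ | D=∅]
→ final value -16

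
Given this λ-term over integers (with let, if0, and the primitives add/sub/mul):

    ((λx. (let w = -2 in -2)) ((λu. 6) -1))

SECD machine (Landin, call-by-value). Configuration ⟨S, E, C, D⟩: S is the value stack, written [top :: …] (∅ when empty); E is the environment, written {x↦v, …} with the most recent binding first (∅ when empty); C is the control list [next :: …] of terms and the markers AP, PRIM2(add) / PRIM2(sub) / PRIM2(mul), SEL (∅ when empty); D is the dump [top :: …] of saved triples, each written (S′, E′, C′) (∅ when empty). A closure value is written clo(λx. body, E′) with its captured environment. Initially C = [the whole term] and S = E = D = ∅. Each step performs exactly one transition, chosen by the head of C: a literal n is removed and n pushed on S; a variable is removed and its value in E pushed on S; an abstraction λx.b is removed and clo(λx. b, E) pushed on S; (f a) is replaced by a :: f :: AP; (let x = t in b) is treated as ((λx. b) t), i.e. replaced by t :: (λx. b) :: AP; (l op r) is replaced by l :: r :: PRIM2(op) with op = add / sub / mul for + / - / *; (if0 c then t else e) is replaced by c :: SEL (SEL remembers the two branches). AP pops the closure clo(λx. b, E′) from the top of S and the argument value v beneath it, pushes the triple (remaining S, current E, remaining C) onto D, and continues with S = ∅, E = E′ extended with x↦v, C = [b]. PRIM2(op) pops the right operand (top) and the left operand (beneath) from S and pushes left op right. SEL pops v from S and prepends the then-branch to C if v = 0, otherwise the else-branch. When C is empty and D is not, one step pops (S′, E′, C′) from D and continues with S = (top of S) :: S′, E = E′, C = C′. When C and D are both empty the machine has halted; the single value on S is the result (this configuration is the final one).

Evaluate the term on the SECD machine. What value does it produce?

0. [S=∅ | E=∅ | C=[((λx. (let w = -2 in -2)) ((λu. 6) -1))] | D=∅]
1. [S=∅ | E=∅ | C=[((λu. 6) -1) :: (λx. (let w = -2 in -2)) :: AP] | D=∅]
2. [S=∅ | E=∅ | C=[-1 :: (λu. 6) :: AP :: (λx. (let w = -2 in -2)) :: AP] | D=∅]
3. [S=[-1] | E=∅ | C=[(λu. 6) :: AP :: (λx. (let w = -2 in -2)) :: AP] | D=∅]
4. [S=[clo(λu. 6, ∅) :: -1] | E=∅ | C=[AP :: (λx. (let w = -2 in -2)) :: AP] | D=∅]
5. [S=∅ | E={u↦-1} | C=[6] | D=[(∅, ∅, [(λx. (let w = -2 in -2)) :: AP])]]
6. [S=[6] | E={u↦-1} | C=∅ | D=[(∅, ∅, [(λx. (let w = -2 in -2)) :: AP])]]
7. [S=[6] | E=∅ | C=[(λx. (let w = -2 in -2)) :: AP] | D=∅]
8. [S=[clo(λx. (let w = -2 in -2), ∅) :: 6] | E=∅ | C=[AP] | D=∅]
9. [S=∅ | E={x↦6} | C=[(let w = -2 in -2)] | D=[(∅, ∅, ∅)]]
10. [S=∅ | E={x↦6} | C=[-2 :: (λw. -2) :: AP] | D=[(∅, ∅, ∅)]]
11. [S=[-2] | E={x↦6} | C=[(λw. -2) :: AP] | D=[(∅, ∅, ∅)]]
12. [S=[clo(λw. -2, {x↦6}) :: -2] | E={x↦6} | C=[AP] | D=[(∅, ∅, ∅)]]
13. [S=∅ | E={w↦-2, x↦6} | C=[-2] | D=[(∅, {x↦6}, ∅) :: (∅, ∅, ∅)]]
14. [S=[-2] | E={w↦-2, x↦6} | C=∅ | D=[(∅, {x↦6}, ∅) :: (∅, ∅, ∅)]]
15. [S=[-2] | E={x↦6} | C=∅ | D=[(∅, ∅, ∅)]]
16. [S=[-2] | E=∅ | C=∅ | D=∅]
→ final value -2

Answer: -2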